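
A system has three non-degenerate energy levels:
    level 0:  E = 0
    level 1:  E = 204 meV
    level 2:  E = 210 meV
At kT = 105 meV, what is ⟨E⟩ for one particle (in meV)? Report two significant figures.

45 meV

Eᵢ/kT = 0, 1.943, 2.000.
Z = Σ e^(−Eᵢ/kT) = e^(−0) + e^(−1.943) + e^(−2.000) = 1.000 + 0.1433 + 0.1353 = 1.279.
⟨E⟩ = Σ Eᵢ e^(−Eᵢ/kT) / Z = (0·1.000 + 204·0.1433 + 210·0.1353) / 1.279 = 45 meV.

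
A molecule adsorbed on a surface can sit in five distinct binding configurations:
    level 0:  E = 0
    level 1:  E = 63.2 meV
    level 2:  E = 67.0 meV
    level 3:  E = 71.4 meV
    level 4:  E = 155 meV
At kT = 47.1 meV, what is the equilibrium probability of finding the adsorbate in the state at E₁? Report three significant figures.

0.149

Eᵢ/kT = 0, 1.3418, 1.4225, 1.5159, 3.2909.
Z = Σ e^(−Eᵢ/kT) = e^(−0) + e^(−1.3418) + e^(−1.4225) + e^(−1.5159) + e^(−3.2909) = 1.0000 + 0.26137 + 0.24111 + 0.21961 + 0.037220 = 1.7593.
P₁ = e^(−E₁/kT) / Z = 0.26137/1.7593 = 0.149.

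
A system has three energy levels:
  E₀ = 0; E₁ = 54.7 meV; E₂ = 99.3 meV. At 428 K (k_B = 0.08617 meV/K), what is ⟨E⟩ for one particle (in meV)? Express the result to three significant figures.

14.8 meV

k_BT = 0.08617 × 428 K = 36.881 meV.
Eᵢ/kT = 0, 1.4831, 2.6924.
Z = Σ e^(−Eᵢ/kT) = e^(−0) + e^(−1.4831) + e^(−2.6924) = 1.0000 + 0.22693 + 0.067718 = 1.2946.
⟨E⟩ = Σ Eᵢ e^(−Eᵢ/kT) / Z = (0·1.0000 + 54.7·0.22693 + 99.3·0.067718) / 1.2946 = 14.8 meV.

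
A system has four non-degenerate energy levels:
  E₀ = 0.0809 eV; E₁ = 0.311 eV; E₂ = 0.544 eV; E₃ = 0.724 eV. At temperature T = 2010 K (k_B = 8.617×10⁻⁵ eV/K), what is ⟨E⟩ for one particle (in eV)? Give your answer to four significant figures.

0.1608 eV

k_BT = 8.617×10⁻⁵ × 2010 K = 0.173202 eV.
Eᵢ/kT = 0.467085, 1.79559, 3.14084, 4.18009.
Z = Σ e^(−Eᵢ/kT) = e^(−0.467085) + e^(−1.79559) + e^(−3.14084) + e^(−4.18009) = 0.626827 + 0.166029 + 0.0432465 + 0.0152971 = 0.851400.
⟨E⟩ = Σ Eᵢ e^(−Eᵢ/kT) / Z = (0.0809·0.626827 + 0.311·0.166029 + 0.544·0.0432465 + 0.724·0.0152971) / 0.851400 = 0.1608 eV.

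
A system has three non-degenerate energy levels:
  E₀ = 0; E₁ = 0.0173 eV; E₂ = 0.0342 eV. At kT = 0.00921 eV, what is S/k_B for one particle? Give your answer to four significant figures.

Eᵢ/kT = 0, 1.87839, 3.71336.
Z = Σ e^(−Eᵢ/kT) = e^(−0) + e^(−1.87839) + e^(−3.71336) = 1.00000 + 0.152836 + 0.0243954 = 1.17723.
⟨E⟩ = Σ EᵢPᵢ = 0.00295472 eV.
S/k_B = ln Z + ⟨E⟩/kT = ln(1.17723) + 0.00295472/0.00921 = 0.163164 + 0.320817 = 0.4840.

0.4840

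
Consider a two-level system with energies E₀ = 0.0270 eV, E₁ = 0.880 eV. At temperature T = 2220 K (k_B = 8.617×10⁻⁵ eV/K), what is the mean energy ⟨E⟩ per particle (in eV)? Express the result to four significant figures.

k_BT = 8.617×10⁻⁵ × 2220 K = 0.191297 eV.
Eᵢ/kT = 0.141142, 4.60018.
Z = Σ e^(−Eᵢ/kT) = e^(−0.141142) + e^(−4.60018) = 0.868366 + 0.0100500 = 0.878416.
⟨E⟩ = Σ Eᵢ e^(−Eᵢ/kT) / Z = (0.0270·0.868366 + 0.880·0.0100500) / 0.878416 = 0.03676 eV.

0.03676 eV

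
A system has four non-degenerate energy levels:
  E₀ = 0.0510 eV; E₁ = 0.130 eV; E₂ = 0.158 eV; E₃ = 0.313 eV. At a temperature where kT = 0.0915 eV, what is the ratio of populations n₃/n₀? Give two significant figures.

n₃/n₀ = exp[−(E₃−E₀)/kT] = exp(−(0.2620 eV)/(0.0915 eV)) = exp(-2.863) = 0.057.

0.057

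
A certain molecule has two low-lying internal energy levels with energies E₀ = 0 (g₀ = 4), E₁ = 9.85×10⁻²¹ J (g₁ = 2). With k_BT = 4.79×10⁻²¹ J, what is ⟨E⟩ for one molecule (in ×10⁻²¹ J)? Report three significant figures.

0.592 ×10⁻²¹ J

Eᵢ/kT = 0, 2.0564.
Z = Σ gᵢe^(−Eᵢ/kT) = 4·e^(−0) + 2·e^(−2.0564) = 4.0000 + 0.25583 = 4.2558.
⟨E⟩ = Σ Eᵢ gᵢe^(−Eᵢ/kT) / Z = (0·4.0000 + 9.85·0.25583) / 4.2558 = 0.592 ×10⁻²¹ J.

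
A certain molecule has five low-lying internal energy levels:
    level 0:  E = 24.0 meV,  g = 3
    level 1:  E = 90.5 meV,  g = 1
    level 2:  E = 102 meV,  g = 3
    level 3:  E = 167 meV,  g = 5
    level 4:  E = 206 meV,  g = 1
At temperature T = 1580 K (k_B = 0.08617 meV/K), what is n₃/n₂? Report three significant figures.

k_BT = 0.08617 × 1580 K = 136.15 meV.
n₃/n₂ = (g₃/g₂) exp[−(E₃−E₂)/kT] = (5/3) × exp(−(65 meV)/(136.15 meV)) = (5/3) × exp(-0.47741) = 1.03.

1.03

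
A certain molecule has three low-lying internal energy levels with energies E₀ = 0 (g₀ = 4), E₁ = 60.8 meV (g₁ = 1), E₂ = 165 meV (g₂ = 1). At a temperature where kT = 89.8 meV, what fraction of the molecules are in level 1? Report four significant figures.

Eᵢ/kT = 0, 0.677060, 1.83742.
Z = Σ gᵢe^(−Eᵢ/kT) = 4·e^(−0) + 1·e^(−0.677060) + 1·e^(−1.83742) = 4.00000 + 0.508109 + 0.159228 = 4.66734.
P₁ = g₁ e^(−E₁/kT) / Z = 0.508109/4.66734 = 0.1089.

0.1089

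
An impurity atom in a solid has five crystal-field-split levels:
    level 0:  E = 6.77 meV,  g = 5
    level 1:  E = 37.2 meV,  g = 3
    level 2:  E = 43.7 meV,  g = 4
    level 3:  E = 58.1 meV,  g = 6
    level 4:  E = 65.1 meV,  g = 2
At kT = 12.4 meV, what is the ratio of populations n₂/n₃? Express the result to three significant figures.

2.13

n₂/n₃ = (g₂/g₃) exp[−(E₂−E₃)/kT] = (4/6) × exp(−(-14.4 meV)/(12.4 meV)) = (4/6) × exp(1.1613) = 2.13.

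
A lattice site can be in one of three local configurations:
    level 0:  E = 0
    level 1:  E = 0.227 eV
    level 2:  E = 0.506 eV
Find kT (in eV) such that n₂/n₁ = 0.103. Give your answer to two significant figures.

n₂/n₁ = exp[−(E₂−E₁)/kT] = 0.103.
⇒ (E₂−E₁)/kT = ln(1/0.103) = ln(9.709) = 2.273.
kT = 0.279 eV / 2.273 = 0.12 eV.

0.12 eV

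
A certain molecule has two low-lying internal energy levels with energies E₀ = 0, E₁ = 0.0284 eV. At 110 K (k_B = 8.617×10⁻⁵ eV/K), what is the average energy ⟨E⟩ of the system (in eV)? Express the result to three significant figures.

0.00135 eV

k_BT = 8.617×10⁻⁵ × 110 K = 0.0094787 eV.
Eᵢ/kT = 0, 2.9962.
Z = Σ e^(−Eᵢ/kT) = e^(−0) + e^(−2.9962) = 1.0000 + 0.049977 = 1.0500.
⟨E⟩ = Σ Eᵢ e^(−Eᵢ/kT) / Z = (0·1.0000 + 0.0284·0.049977) / 1.0500 = 0.00135 eV.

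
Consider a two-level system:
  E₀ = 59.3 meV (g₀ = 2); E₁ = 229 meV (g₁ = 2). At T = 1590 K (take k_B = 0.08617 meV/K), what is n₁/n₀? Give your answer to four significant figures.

k_BT = 0.08617 × 1590 K = 137.010 meV.
n₁/n₀ = (g₁/g₀) exp[−(E₁−E₀)/kT] = (2/2) × exp(−(169.7 meV)/(137.010 meV)) = (2/2) × exp(-1.23860) = 0.2898.

0.2898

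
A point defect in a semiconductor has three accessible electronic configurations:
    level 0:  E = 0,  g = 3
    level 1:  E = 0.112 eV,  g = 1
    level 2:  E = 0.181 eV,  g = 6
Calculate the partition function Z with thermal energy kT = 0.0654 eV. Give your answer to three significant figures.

Z = 3.56

Eᵢ/kT = 0, 1.7125, 2.7676.
Z = Σ gᵢe^(−Eᵢ/kT) = 3·e^(−0) + 1·e^(−1.7125) + 6·e^(−2.7676) = 3.0000 + 0.18041 + 0.37688 = 3.5573.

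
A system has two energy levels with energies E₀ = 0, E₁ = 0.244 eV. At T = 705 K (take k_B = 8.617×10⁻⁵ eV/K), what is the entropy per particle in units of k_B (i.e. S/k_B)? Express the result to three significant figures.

k_BT = 8.617×10⁻⁵ × 705 K = 0.060750 eV.
Eᵢ/kT = 0, 4.0165.
Z = Σ e^(−Eᵢ/kT) = e^(−0) + e^(−4.0165) = 1.0000 + 0.018016 = 1.0180.
⟨E⟩ = Σ EᵢPᵢ = 0.0043182 eV.
S/k_B = ln Z + ⟨E⟩/kT = ln(1.0180) + 0.0043182/0.060750 = 0.017840 + 0.071081 = 0.0889.

0.0889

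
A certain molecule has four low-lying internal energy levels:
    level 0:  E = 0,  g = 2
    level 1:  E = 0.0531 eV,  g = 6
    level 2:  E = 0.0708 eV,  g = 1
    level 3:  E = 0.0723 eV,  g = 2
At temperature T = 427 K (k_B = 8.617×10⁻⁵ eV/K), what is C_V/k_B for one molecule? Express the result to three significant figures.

0.630

k_BT = 8.617×10⁻⁵ × 427 K = 0.036795 eV.
Eᵢ/kT = 0, 1.4431, 1.9242, 1.9649.
Z = Σ gᵢe^(−Eᵢ/kT) = 2·e^(−0) + 6·e^(−1.4431) + 1·e^(−1.9242) + 2·e^(−1.9649) = 2.0000 + 1.4172 + 0.14599 + 0.28034 = 3.8435.
⟨E⟩ = 0.027542 eV, ⟨E²⟩ = 0.0016113 eV².
C_V/k_B = (⟨E²⟩ − ⟨E⟩²)/(kT)² = (0.0016113 − 0.00075856)/0.0013539 = 0.630.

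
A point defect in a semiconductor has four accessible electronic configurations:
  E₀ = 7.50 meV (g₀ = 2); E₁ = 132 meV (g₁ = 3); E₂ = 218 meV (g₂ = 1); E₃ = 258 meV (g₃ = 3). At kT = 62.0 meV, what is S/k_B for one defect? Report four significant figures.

Eᵢ/kT = 0.120968, 2.12903, 3.51613, 4.16129.
Z = Σ gᵢe^(−Eᵢ/kT) = 2·e^(−0.120968) + 3·e^(−2.12903) + 1·e^(−3.51613) + 3·e^(−4.16129) = 1.77212 + 0.356858 + 0.0297142 + 0.0467623 = 2.20545.
⟨E⟩ = Σ EᵢPᵢ = 35.7925 meV.
S/k_B = ln Z + ⟨E⟩/kT = ln(2.20545) + 35.7925/62.0 = 0.790932 + 0.577298 = 1.368.

1.368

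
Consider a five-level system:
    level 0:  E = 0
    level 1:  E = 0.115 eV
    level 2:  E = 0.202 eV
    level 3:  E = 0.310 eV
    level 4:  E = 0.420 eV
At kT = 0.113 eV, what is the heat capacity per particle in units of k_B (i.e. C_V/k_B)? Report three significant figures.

Eᵢ/kT = 0, 1.0177, 1.7876, 2.7434, 3.7168.
Z = Σ e^(−Eᵢ/kT) = e^(−0) + e^(−1.0177) + e^(−1.7876) + e^(−2.7434) + e^(−3.7168) = 1.0000 + 0.36143 + 0.16736 + 0.064351 + 0.024312 = 1.6175.
⟨E⟩ = 0.065243 eV, ⟨E²⟩ = 0.013652 eV².
C_V/k_B = (⟨E²⟩ − ⟨E⟩²)/(kT)² = (0.013652 − 0.0042566)/0.012769 = 0.736.

0.736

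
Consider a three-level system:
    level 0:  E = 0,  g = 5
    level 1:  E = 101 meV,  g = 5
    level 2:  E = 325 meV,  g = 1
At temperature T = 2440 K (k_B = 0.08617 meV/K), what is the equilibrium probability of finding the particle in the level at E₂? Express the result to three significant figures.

0.0257

k_BT = 0.08617 × 2440 K = 210.25 meV.
Eᵢ/kT = 0, 0.48038, 1.5458.
Z = Σ gᵢe^(−Eᵢ/kT) = 5·e^(−0) + 5·e^(−0.48038) + 1·e^(−1.5458) = 5.0000 + 3.0927 + 0.21314 = 8.3058.
P₂ = g₂ e^(−E₂/kT) / Z = 0.21314/8.3058 = 0.0257.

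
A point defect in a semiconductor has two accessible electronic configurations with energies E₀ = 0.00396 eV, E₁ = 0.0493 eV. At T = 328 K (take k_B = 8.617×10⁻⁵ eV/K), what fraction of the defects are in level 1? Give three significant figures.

k_BT = 8.617×10⁻⁵ × 328 K = 0.028264 eV.
Eᵢ/kT = 0.14011, 1.7443.
Z = Σ e^(−Eᵢ/kT) = e^(−0.14011) + e^(−1.7443) = 0.86926 + 0.17477 = 1.0440.
P₁ = e^(−E₁/kT) / Z = 0.17477/1.0440 = 0.167.

0.167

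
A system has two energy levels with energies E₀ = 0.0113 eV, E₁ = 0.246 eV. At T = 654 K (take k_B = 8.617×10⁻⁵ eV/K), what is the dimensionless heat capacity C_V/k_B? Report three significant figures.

0.261

k_BT = 8.617×10⁻⁵ × 654 K = 0.056355 eV.
Eᵢ/kT = 0.20051, 4.3652.
Z = Σ e^(−Eᵢ/kT) = e^(−0.20051) + e^(−4.3652) = 0.81831 + 0.012712 = 0.83102.
⟨E⟩ = 0.014890 eV, ⟨E²⟩ = 0.0010514 eV².
C_V/k_B = (⟨E²⟩ − ⟨E⟩²)/(kT)² = (0.0010514 − 0.00022171)/0.0031759 = 0.261.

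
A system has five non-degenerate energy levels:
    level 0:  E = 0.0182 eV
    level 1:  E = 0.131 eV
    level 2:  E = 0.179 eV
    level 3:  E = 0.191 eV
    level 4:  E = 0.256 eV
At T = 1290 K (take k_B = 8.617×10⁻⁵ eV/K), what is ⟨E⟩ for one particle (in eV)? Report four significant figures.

k_BT = 8.617×10⁻⁵ × 1290 K = 0.111159 eV.
Eᵢ/kT = 0.163729, 1.17849, 1.61031, 1.71826, 2.30301.
Z = Σ e^(−Eᵢ/kT) = e^(−0.163729) + e^(−1.17849) + e^(−1.61031) + e^(−1.71826) + e^(−2.30301) = 0.848972 + 0.307743 + 0.199826 + 0.179378 + 0.0999575 = 1.63588.
⟨E⟩ = Σ Eᵢ e^(−Eᵢ/kT) / Z = (0.0182·0.848972 + 0.131·0.307743 + 0.179·0.199826 + 0.191·0.179378 + 0.256·0.0999575) / 1.63588 = 0.09254 eV.

0.09254 eV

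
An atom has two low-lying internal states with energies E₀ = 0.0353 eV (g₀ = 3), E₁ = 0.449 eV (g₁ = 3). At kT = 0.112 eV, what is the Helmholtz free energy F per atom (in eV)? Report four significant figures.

-0.09050 eV

Eᵢ/kT = 0.315179, 4.00893.
Z = Σ gᵢe^(−Eᵢ/kT) = 3·e^(−0.315179) + 3·e^(−4.00893) = 2.18897 + 0.0544584 = 2.24343.
F = −kT ln Z = −0.112 × ln(2.24343) = −0.112 × 0.808006 = -0.09050 eV.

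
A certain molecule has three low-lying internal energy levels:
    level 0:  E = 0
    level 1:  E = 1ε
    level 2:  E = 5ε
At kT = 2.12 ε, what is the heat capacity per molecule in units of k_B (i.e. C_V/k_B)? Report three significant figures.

Eᵢ/kT = 0, 0.47170, 2.3585.
Z = Σ e^(−Eᵢ/kT) = e^(−0) + e^(−0.47170) + e^(−2.3585) = 1.0000 + 0.62394 + 0.094562 = 1.7185.
⟨E⟩ = 0.63820 ε, ⟨E²⟩ = 1.7387 ε².
C_V/k_B = (⟨E²⟩ − ⟨E⟩²)/(kT)² = (1.7387 − 0.40730)/4.4944 = 0.296.

0.296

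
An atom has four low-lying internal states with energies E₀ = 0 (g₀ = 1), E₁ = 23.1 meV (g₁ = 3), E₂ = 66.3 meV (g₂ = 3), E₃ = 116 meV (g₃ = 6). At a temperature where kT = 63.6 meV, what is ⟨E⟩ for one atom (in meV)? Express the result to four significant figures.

Eᵢ/kT = 0, 0.363208, 1.04245, 1.82390.
Z = Σ gᵢe^(−Eᵢ/kT) = 1·e^(−0) + 3·e^(−0.363208) + 3·e^(−1.04245) + 6·e^(−1.82390) = 1.00000 + 2.08633 + 1.05777 + 0.968370 = 5.11247.
⟨E⟩ = Σ Eᵢ gᵢe^(−Eᵢ/kT) / Z = (0·1.00000 + 23.1·2.08633 + 66.3·1.05777 + 116·0.968370) / 5.11247 = 45.12 meV.

45.12 meV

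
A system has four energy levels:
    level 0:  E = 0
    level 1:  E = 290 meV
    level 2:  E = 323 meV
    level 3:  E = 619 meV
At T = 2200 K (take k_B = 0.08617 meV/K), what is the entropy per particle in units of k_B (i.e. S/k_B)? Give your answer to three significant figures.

k_BT = 0.08617 × 2200 K = 189.57 meV.
Eᵢ/kT = 0, 1.5298, 1.7039, 3.2653.
Z = Σ e^(−Eᵢ/kT) = e^(−0) + e^(−1.5298) + e^(−1.7039) + e^(−3.2653) = 1.0000 + 0.21658 + 0.18197 + 0.038185 = 1.4367.
⟨E⟩ = Σ EᵢPᵢ = 101.08 meV.
S/k_B = ln Z + ⟨E⟩/kT = ln(1.4367) + 101.08/189.57 = 0.36235 + 0.53321 = 0.896.

0.896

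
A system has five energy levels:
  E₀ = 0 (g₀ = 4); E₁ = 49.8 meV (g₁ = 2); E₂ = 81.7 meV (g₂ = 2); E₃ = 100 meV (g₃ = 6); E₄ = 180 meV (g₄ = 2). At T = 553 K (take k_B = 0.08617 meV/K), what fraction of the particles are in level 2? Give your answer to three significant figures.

0.0616

k_BT = 0.08617 × 553 K = 47.652 meV.
Eᵢ/kT = 0, 1.0451, 1.7145, 2.0985, 3.7774.
Z = Σ gᵢe^(−Eᵢ/kT) = 4·e^(−0) + 2·e^(−1.0451) + 2·e^(−1.7145) + 6·e^(−2.0985) + 2·e^(−3.7774) = 4.0000 + 0.70331 + 0.36011 + 0.73584 + 0.045764 = 5.8450.
P₂ = g₂ e^(−E₂/kT) / Z = 0.36011/5.8450 = 0.0616.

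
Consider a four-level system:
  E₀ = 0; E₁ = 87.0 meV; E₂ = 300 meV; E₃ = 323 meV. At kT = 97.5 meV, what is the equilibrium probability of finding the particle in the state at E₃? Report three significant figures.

Eᵢ/kT = 0, 0.89231, 3.0769, 3.3128.
Z = Σ e^(−Eᵢ/kT) = e^(−0) + e^(−0.89231) + e^(−3.0769) + e^(−3.3128) = 1.0000 + 0.40971 + 0.046102 + 0.036414 = 1.4922.
P₃ = e^(−E₃/kT) / Z = 0.036414/1.4922 = 0.0244.

0.0244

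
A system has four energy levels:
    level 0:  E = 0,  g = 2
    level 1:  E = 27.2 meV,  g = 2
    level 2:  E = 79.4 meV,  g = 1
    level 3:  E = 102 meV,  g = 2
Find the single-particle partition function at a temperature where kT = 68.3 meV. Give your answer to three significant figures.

Z = 4.10

Eᵢ/kT = 0, 0.39824, 1.1625, 1.4934.
Z = Σ gᵢe^(−Eᵢ/kT) = 2·e^(−0) + 2·e^(−0.39824) + 1·e^(−1.1625) + 2·e^(−1.4934) = 2.0000 + 1.3430 + 0.31270 + 0.44922 = 4.1049.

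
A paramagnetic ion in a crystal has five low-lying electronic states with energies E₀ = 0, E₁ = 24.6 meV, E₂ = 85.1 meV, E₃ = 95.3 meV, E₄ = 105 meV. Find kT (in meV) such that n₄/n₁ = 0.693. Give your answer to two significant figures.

n₄/n₁ = exp[−(E₄−E₁)/kT] = 0.693.
⇒ (E₄−E₁)/kT = ln(1/0.693) = ln(1.443) = 0.3667.
kT = 80.4 meV / 0.3667 = 220 meV.

220 meV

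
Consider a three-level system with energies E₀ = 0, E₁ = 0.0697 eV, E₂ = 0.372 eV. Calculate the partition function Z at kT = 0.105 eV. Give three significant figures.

Z = 1.54

Eᵢ/kT = 0, 0.66381, 3.5429.
Z = Σ e^(−Eᵢ/kT) = e^(−0) + e^(−0.66381) + e^(−3.5429) = 1.0000 + 0.51489 + 0.028929 = 1.5438.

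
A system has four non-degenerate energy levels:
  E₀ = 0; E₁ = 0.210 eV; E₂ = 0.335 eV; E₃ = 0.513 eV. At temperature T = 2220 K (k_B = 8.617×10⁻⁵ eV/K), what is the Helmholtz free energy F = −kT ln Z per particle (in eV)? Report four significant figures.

-0.08697 eV

k_BT = 8.617×10⁻⁵ × 2220 K = 0.191297 eV.
Eᵢ/kT = 0, 1.09777, 1.75120, 2.68169.
Z = Σ e^(−Eᵢ/kT) = e^(−0) + e^(−1.09777) + e^(−1.75120) + e^(−2.68169) = 1.00000 + 0.333614 + 0.173566 + 0.0684474 = 1.57563.
F = −kT ln Z = −0.191297 × ln(1.57563) = −0.191297 × 0.454655 = -0.08697 eV.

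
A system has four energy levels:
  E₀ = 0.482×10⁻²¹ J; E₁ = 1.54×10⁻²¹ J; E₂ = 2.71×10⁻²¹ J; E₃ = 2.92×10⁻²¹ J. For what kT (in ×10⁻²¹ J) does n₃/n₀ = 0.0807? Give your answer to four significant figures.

n₃/n₀ = exp[−(E₃−E₀)/kT] = 0.0807.
⇒ (E₃−E₀)/kT = ln(1/0.0807) = ln(12.3916) = 2.51702.
kT = 2.438 ×10⁻²¹ J / 2.51702 = 0.9686 ×10⁻²¹ J.

0.9686 ×10⁻²¹ J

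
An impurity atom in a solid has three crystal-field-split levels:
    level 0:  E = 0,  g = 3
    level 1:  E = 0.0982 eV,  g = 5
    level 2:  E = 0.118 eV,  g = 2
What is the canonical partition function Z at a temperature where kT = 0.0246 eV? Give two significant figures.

Eᵢ/kT = 0, 3.992, 4.797.
Z = Σ gᵢe^(−Eᵢ/kT) = 3·e^(−0) + 5·e^(−3.992) + 2·e^(−4.797) = 3.000 + 0.09231 + 0.01651 = 3.109.

Z = 3.1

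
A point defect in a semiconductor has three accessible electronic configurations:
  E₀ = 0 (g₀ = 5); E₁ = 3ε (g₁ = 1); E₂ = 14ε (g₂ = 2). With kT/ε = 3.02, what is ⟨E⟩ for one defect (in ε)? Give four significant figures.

0.2565 ε

Eᵢ/kT = 0, 0.993377, 4.63576.
Z = Σ gᵢe^(−Eᵢ/kT) = 5·e^(−0) + 1·e^(−0.993377) + 2·e^(−4.63576) = 5.00000 + 0.370324 + 0.0193975 = 5.38972.
⟨E⟩ = Σ Eᵢ gᵢe^(−Eᵢ/kT) / Z = (0·5.00000 + 3·0.370324 + 14·0.0193975) / 5.38972 = 0.2565 ε.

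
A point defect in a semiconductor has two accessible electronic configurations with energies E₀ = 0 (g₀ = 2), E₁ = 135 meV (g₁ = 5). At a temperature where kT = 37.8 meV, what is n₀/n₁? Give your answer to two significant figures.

n₀/n₁ = (g₀/g₁) exp[−(E₀−E₁)/kT] = (2/5) × exp(−(-135 meV)/(37.8 meV)) = (2/5) × exp(3.571) = 14.

14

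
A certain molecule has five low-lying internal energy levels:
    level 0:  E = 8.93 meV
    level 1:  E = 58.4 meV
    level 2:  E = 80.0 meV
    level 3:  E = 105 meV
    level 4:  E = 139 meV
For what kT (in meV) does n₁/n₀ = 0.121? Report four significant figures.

n₁/n₀ = exp[−(E₁−E₀)/kT] = 0.121.
⇒ (E₁−E₀)/kT = ln(1/0.121) = ln(8.26446) = 2.11196.
kT = 49.47 meV / 2.11196 = 23.42 meV.

23.42 meV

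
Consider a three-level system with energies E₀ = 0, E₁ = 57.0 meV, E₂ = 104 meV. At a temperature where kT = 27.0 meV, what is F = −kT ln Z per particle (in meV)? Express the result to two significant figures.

-3.6 meV

Eᵢ/kT = 0, 2.111, 3.852.
Z = Σ e^(−Eᵢ/kT) = e^(−0) + e^(−2.111) + e^(−3.852) = 1.000 + 0.1211 + 0.02124 = 1.142.
F = −kT ln Z = −27.0 × ln(1.142) = −27.0 × 0.1328 = -3.6 meV.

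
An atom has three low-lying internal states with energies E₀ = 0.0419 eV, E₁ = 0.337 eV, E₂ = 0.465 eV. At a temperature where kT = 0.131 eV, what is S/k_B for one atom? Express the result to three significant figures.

Eᵢ/kT = 0.31985, 2.5725, 3.5496.
Z = Σ e^(−Eᵢ/kT) = e^(−0.31985) + e^(−2.5725) + e^(−3.5496) = 0.72626 + 0.076344 + 0.028736 = 0.83134.
⟨E⟩ = Σ EᵢPᵢ = 0.083625 eV.
S/k_B = ln Z + ⟨E⟩/kT = ln(0.83134) + 0.083625/0.131 = -0.18472 + 0.63836 = 0.454.

0.454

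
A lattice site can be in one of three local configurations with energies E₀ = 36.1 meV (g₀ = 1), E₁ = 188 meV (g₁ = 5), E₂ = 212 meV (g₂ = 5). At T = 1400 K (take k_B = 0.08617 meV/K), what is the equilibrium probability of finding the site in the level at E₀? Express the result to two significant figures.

k_BT = 0.08617 × 1400 K = 120.6 meV.
Eᵢ/kT = 0.2993, 1.559, 1.758.
Z = Σ gᵢe^(−Eᵢ/kT) = 1·e^(−0.2993) + 5·e^(−1.559) + 5·e^(−1.758) = 0.7413 + 1.052 + 0.8619 = 2.655.
P₀ = g₀ e^(−E₀/kT) / Z = 0.7413/2.655 = 0.28.

0.28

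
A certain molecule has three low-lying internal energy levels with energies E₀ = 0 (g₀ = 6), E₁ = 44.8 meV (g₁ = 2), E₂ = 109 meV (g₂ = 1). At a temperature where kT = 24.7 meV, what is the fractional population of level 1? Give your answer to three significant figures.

0.0514

Eᵢ/kT = 0, 1.8138, 4.4130.
Z = Σ gᵢe^(−Eᵢ/kT) = 6·e^(−0) + 2·e^(−1.8138) + 1·e^(−4.4130) = 6.0000 + 0.32607 + 0.012119 = 6.3382.
P₁ = g₁ e^(−E₁/kT) / Z = 0.32607/6.3382 = 0.0514.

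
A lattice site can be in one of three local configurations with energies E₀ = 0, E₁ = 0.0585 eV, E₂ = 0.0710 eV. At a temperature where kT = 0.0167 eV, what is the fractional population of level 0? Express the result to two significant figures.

Eᵢ/kT = 0, 3.503, 4.251.
Z = Σ e^(−Eᵢ/kT) = e^(−0) + e^(−3.503) + e^(−4.251) = 1.000 + 0.03011 + 0.01425 = 1.044.
P₀ = e^(−E₀/kT) / Z = 1.000/1.044 = 0.96.

0.96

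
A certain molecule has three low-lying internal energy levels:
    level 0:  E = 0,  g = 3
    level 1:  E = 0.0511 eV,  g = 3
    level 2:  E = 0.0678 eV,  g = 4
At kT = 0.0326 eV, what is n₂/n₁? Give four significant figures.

n₂/n₁ = (g₂/g₁) exp[−(E₂−E₁)/kT] = (4/3) × exp(−(0.0167 eV)/(0.0326 eV)) = (4/3) × exp(-0.512270) = 0.7988.

0.7988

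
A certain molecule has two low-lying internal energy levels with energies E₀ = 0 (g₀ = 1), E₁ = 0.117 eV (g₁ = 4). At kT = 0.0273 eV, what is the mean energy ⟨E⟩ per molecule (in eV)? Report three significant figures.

Eᵢ/kT = 0, 4.2857.
Z = Σ gᵢe^(−Eᵢ/kT) = 1·e^(−0) + 4·e^(−4.2857) = 1.0000 + 0.055056 = 1.0551.
⟨E⟩ = Σ Eᵢ gᵢe^(−Eᵢ/kT) / Z = (0·1.0000 + 0.117·0.055056) / 1.0551 = 0.00611 eV.

0.00611 eV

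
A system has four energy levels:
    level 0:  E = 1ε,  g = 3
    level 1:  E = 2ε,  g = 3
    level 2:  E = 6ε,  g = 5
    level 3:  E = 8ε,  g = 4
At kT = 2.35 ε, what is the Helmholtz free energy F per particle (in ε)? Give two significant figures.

Eᵢ/kT = 0.4255, 0.8511, 2.553, 3.404.
Z = Σ gᵢe^(−Eᵢ/kT) = 3·e^(−0.4255) + 3·e^(−0.8511) + 5·e^(−2.553) + 4·e^(−3.404) = 1.960 + 1.281 + 0.3892 + 0.1330 = 3.763.
F = −kT ln Z = −2.35 × ln(3.763) = −2.35 × 1.325 = -3.1 ε.

-3.1 ε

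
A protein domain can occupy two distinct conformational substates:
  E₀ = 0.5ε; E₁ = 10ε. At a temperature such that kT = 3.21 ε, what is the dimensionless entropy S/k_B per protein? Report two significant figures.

0.20

Eᵢ/kT = 0.1558, 3.115.
Z = Σ e^(−Eᵢ/kT) = e^(−0.1558) + e^(−3.115) = 0.8557 + 0.04438 = 0.9001.
⟨E⟩ = Σ EᵢPᵢ = 0.9684 ε.
S/k_B = ln Z + ⟨E⟩/kT = ln(0.9001) + 0.9684/3.21 = -0.1052 + 0.3017 = 0.20.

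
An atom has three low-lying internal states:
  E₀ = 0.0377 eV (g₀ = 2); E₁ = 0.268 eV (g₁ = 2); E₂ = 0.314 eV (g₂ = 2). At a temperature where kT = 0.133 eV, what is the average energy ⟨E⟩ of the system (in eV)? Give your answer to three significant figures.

Eᵢ/kT = 0.28346, 2.0150, 2.3609.
Z = Σ gᵢe^(−Eᵢ/kT) = 2·e^(−0.28346) + 2·e^(−2.0150) + 2·e^(−2.3609) = 1.5063 + 0.26664 + 0.18867 = 1.9616.
⟨E⟩ = Σ Eᵢ gᵢe^(−Eᵢ/kT) / Z = (0.0377·1.5063 + 0.268·0.26664 + 0.314·0.18867) / 1.9616 = 0.0956 eV.

0.0956 eV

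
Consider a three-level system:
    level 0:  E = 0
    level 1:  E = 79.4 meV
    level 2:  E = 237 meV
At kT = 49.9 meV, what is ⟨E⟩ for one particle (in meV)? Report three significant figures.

15.0 meV

Eᵢ/kT = 0, 1.5912, 4.7495.
Z = Σ e^(−Eᵢ/kT) = e^(−0) + e^(−1.5912) + e^(−4.7495) = 1.0000 + 0.20368 + 0.0086560 = 1.2123.
⟨E⟩ = Σ Eᵢ e^(−Eᵢ/kT) / Z = (0·1.0000 + 79.4·0.20368 + 237·0.0086560) / 1.2123 = 15.0 meV.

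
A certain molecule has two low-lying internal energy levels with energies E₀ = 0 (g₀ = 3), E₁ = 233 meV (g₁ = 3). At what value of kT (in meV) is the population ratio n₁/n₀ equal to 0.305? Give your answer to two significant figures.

n₁/n₀ = (g₁/g₀) exp[−(E₁−E₀)/kT] = 0.305.
⇒ (E₁−E₀)/kT = ln((3/3)/0.305) = ln(3.279) = 1.188.
kT = 233 meV / 1.188 = 200 meV.

200 meV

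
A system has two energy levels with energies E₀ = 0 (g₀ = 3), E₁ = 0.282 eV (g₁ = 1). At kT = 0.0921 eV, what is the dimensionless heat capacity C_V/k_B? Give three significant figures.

0.142

Eᵢ/kT = 0, 3.0619.
Z = Σ gᵢe^(−Eᵢ/kT) = 3·e^(−0) + 1·e^(−3.0619) = 3.0000 + 0.046799 = 3.0468.
⟨E⟩ = 0.0043315 eV, ⟨E²⟩ = 0.0012215 eV².
C_V/k_B = (⟨E²⟩ − ⟨E⟩²)/(kT)² = (0.0012215 − 0.000018762)/0.0084824 = 0.142.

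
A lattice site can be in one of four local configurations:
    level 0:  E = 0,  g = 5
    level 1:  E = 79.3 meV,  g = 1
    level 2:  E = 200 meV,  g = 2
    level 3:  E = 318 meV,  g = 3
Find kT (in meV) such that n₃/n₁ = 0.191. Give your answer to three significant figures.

n₃/n₁ = (g₃/g₁) exp[−(E₃−E₁)/kT] = 0.191.
⇒ (E₃−E₁)/kT = ln((3/1)/0.191) = ln(15.707) = 2.7541.
kT = 238.7 meV / 2.7541 = 86.7 meV.

86.7 meV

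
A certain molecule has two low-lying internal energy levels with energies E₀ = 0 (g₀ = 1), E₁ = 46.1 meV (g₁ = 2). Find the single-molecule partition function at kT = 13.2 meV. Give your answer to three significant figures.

Z = 1.06

Eᵢ/kT = 0, 3.4924.
Z = Σ gᵢe^(−Eᵢ/kT) = 1·e^(−0) + 2·e^(−3.4924) = 1.0000 + 0.060856 = 1.0609.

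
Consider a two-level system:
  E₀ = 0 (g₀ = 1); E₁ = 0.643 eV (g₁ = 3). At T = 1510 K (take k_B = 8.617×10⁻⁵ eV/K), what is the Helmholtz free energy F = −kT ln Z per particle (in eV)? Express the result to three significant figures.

-0.00276 eV

k_BT = 8.617×10⁻⁵ × 1510 K = 0.13012 eV.
Eᵢ/kT = 0, 4.9416.
Z = Σ gᵢe^(−Eᵢ/kT) = 1·e^(−0) + 3·e^(−4.9416) = 1.0000 + 0.021429 = 1.0214.
F = −kT ln Z = −0.13012 × ln(1.0214) = −0.13012 × 0.021174 = -0.00276 eV.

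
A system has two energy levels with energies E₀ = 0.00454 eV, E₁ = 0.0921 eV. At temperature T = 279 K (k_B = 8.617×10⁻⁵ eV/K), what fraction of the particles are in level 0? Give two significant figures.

k_BT = 8.617×10⁻⁵ × 279 K = 0.02404 eV.
Eᵢ/kT = 0.1889, 3.831.
Z = Σ e^(−Eᵢ/kT) = e^(−0.1889) + e^(−3.831) = 0.8279 + 0.02169 = 0.8496.
P₀ = e^(−E₀/kT) / Z = 0.8279/0.8496 = 0.97.

0.97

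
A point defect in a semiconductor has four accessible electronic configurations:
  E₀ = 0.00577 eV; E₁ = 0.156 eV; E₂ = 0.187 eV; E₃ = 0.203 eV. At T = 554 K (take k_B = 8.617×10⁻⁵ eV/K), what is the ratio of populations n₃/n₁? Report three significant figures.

0.374

k_BT = 8.617×10⁻⁵ × 554 K = 0.047738 eV.
n₃/n₁ = exp[−(E₃−E₁)/kT] = exp(−(0.047 eV)/(0.047738 eV)) = exp(-0.98454) = 0.374.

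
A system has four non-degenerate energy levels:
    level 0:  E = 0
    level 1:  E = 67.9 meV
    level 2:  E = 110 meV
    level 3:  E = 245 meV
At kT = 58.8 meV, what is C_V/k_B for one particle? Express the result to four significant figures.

0.5944

Eᵢ/kT = 0, 1.15476, 1.87075, 4.16667.
Z = Σ e^(−Eᵢ/kT) = e^(−0) + e^(−1.15476) + e^(−1.87075) + e^(−4.16667) = 1.00000 + 0.315133 + 0.154008 + 0.0155038 = 1.48464.
⟨E⟩ = 28.3819 meV, ⟨E²⟩ = 2860.63 meV².
C_V/k_B = (⟨E²⟩ − ⟨E⟩²)/(kT)² = (2860.63 − 805.532)/3457.44 = 0.5944.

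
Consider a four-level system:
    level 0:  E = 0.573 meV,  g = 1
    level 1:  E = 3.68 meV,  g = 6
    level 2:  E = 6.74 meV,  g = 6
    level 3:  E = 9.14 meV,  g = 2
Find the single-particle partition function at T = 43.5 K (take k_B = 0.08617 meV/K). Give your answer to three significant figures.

Z = 4.27

k_BT = 0.08617 × 43.5 K = 3.7484 meV.
Eᵢ/kT = 0.15287, 0.98175, 1.7981, 2.4384.
Z = Σ gᵢe^(−Eᵢ/kT) = 1·e^(−0.15287) + 6·e^(−0.98175) + 6·e^(−1.7981) + 2·e^(−2.4384) = 0.85824 + 2.2479 + 0.99368 + 0.17460 = 4.2744.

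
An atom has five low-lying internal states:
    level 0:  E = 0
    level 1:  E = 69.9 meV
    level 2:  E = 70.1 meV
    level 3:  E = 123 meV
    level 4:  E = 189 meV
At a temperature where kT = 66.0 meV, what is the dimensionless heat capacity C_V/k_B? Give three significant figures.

Eᵢ/kT = 0, 1.0591, 1.0621, 1.8636, 2.8636.
Z = Σ e^(−Eᵢ/kT) = e^(−0) + e^(−1.0591) + e^(−1.0621) + e^(−1.8636) + e^(−2.8636) = 1.0000 + 0.34677 + 0.34573 + 0.15511 + 0.057063 = 1.9047.
⟨E⟩ = 41.129 meV, ⟨E²⟩ = 4083.7 meV².
C_V/k_B = (⟨E²⟩ − ⟨E⟩²)/(kT)² = (4083.7 − 1691.6)/4356.0 = 0.549.

0.549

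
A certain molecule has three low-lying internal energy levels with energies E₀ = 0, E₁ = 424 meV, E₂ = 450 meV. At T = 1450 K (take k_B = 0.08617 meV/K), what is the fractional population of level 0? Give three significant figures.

0.943

k_BT = 0.08617 × 1450 K = 124.95 meV.
Eᵢ/kT = 0, 3.3934, 3.6014.
Z = Σ e^(−Eᵢ/kT) = e^(−0) + e^(−3.3934) + e^(−3.6014) = 1.0000 + 0.033594 + 0.027285 = 1.0609.
P₀ = e^(−E₀/kT) / Z = 1.0000/1.0609 = 0.943.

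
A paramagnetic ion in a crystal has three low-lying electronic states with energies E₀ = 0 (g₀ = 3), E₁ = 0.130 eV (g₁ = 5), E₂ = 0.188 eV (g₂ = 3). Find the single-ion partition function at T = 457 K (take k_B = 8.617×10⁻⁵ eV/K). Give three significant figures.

Z = 3.21

k_BT = 8.617×10⁻⁵ × 457 K = 0.039380 eV.
Eᵢ/kT = 0, 3.3012, 4.7740.
Z = Σ gᵢe^(−Eᵢ/kT) = 3·e^(−0) + 5·e^(−3.3012) + 3·e^(−4.7740) = 3.0000 + 0.18419 + 0.025340 = 3.2095.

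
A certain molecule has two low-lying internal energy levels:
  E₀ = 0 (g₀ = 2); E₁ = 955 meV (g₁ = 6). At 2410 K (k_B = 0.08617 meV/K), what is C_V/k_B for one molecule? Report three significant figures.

k_BT = 0.08617 × 2410 K = 207.67 meV.
Eᵢ/kT = 0, 4.5986.
Z = Σ gᵢe^(−Eᵢ/kT) = 2·e^(−0) + 6·e^(−4.5986) = 2.0000 + 0.060396 = 2.0604.
⟨E⟩ = 27.994 meV, ⟨E²⟩ = 26734 meV².
C_V/k_B = (⟨E²⟩ − ⟨E⟩²)/(kT)² = (26734 − 783.66)/43127 = 0.602.

0.602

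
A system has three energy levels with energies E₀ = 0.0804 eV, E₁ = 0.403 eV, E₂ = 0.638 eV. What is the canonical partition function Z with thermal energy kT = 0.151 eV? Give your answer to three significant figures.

Eᵢ/kT = 0.53245, 2.6689, 4.2252.
Z = Σ e^(−Eᵢ/kT) = e^(−0.53245) + e^(−2.6689) + e^(−4.2252) = 0.58716 + 0.069328 + 0.014622 = 0.67111.

Z = 0.671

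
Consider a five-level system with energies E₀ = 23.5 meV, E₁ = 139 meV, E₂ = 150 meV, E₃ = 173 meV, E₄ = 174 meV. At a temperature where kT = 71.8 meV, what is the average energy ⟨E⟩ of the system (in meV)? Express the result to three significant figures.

Eᵢ/kT = 0.32730, 1.9359, 2.0891, 2.4095, 2.4234.
Z = Σ e^(−Eᵢ/kT) = e^(−0.32730) + e^(−1.9359) + e^(−2.0891) + e^(−2.4095) + e^(−2.4234) = 0.72087 + 0.14429 + 0.12380 + 0.089860 + 0.088620 = 1.1674.
⟨E⟩ = Σ Eᵢ e^(−Eᵢ/kT) / Z = (23.5·0.72087 + 139·0.14429 + 150·0.12380 + 173·0.089860 + 174·0.088620) / 1.1674 = 74.1 meV.

74.1 meV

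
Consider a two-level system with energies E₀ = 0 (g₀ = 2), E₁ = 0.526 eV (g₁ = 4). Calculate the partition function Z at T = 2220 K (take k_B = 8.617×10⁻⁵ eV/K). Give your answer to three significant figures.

k_BT = 8.617×10⁻⁵ × 2220 K = 0.19130 eV.
Eᵢ/kT = 0, 2.7496.
Z = Σ gᵢe^(−Eᵢ/kT) = 2·e^(−0) + 4·e^(−2.7496) = 2.0000 + 0.25581 = 2.2558.

Z = 2.26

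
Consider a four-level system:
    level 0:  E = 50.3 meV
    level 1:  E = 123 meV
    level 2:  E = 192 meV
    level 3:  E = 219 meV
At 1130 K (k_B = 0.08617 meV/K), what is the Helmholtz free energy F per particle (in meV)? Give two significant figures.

k_BT = 0.08617 × 1130 K = 97.37 meV.
Eᵢ/kT = 0.5166, 1.263, 1.972, 2.249.
Z = Σ e^(−Eᵢ/kT) = e^(−0.5166) + e^(−1.263) + e^(−1.972) + e^(−2.249) = 0.5965 + 0.2828 + 0.1392 + 0.1055 = 1.124.
F = −kT ln Z = −97.37 × ln(1.124) = −97.37 × 0.1169 = -11 meV.

-11 meV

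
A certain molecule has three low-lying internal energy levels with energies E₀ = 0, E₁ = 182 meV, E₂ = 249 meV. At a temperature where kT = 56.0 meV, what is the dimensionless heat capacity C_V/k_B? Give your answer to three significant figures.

Eᵢ/kT = 0, 3.2500, 4.4464.
Z = Σ e^(−Eᵢ/kT) = e^(−0) + e^(−3.2500) + e^(−4.4464) = 1.0000 + 0.038774 + 0.011721 = 1.0505.
⟨E⟩ = 9.4959 meV, ⟨E²⟩ = 1914.4 meV².
C_V/k_B = (⟨E²⟩ − ⟨E⟩²)/(kT)² = (1914.4 − 90.172)/3136.0 = 0.582.

0.582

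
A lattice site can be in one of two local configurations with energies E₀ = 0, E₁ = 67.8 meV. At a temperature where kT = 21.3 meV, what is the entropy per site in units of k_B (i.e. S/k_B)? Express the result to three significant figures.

Eᵢ/kT = 0, 3.1831.
Z = Σ e^(−Eᵢ/kT) = e^(−0) + e^(−3.1831) = 1.0000 + 0.041457 = 1.0415.
⟨E⟩ = Σ EᵢPᵢ = 2.6988 meV.
S/k_B = ln Z + ⟨E⟩/kT = ln(1.0415) + 2.6988/21.3 = 0.040662 + 0.12670 = 0.167.

0.167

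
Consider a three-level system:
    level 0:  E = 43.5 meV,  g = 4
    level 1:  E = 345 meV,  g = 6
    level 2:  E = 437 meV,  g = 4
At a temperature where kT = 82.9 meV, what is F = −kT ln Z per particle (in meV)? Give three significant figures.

-75.3 meV

Eᵢ/kT = 0.52473, 4.1616, 5.2714.
Z = Σ gᵢe^(−Eᵢ/kT) = 4·e^(−0.52473) + 6·e^(−4.1616) + 4·e^(−5.2714) = 2.3669 + 0.093496 + 0.020546 = 2.4809.
F = −kT ln Z = −82.9 × ln(2.4809) = −82.9 × 0.90862 = -75.3 meV.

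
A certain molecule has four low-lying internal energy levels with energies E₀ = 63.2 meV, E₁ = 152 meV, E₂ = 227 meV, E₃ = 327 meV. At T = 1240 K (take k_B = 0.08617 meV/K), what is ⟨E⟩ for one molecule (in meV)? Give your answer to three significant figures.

119 meV

k_BT = 0.08617 × 1240 K = 106.85 meV.
Eᵢ/kT = 0.59148, 1.4226, 2.1245, 3.0604.
Z = Σ e^(−Eᵢ/kT) = e^(−0.59148) + e^(−1.4226) + e^(−2.1245) + e^(−3.0604) = 0.55351 + 0.24109 + 0.11949 + 0.046869 = 0.96096.
⟨E⟩ = Σ Eᵢ e^(−Eᵢ/kT) / Z = (63.2·0.55351 + 152·0.24109 + 227·0.11949 + 327·0.046869) / 0.96096 = 119 meV.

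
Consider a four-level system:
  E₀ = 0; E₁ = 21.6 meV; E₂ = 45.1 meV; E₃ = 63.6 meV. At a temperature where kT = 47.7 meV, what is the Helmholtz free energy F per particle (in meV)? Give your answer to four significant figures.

-39.48 meV

Eᵢ/kT = 0, 0.452830, 0.945493, 1.33333.
Z = Σ e^(−Eᵢ/kT) = e^(−0) + e^(−0.452830) + e^(−0.945493) + e^(−1.33333) = 1.00000 + 0.635826 + 0.388488 + 0.263598 = 2.28791.
F = −kT ln Z = −47.7 × ln(2.28791) = −47.7 × 0.827639 = -39.48 meV.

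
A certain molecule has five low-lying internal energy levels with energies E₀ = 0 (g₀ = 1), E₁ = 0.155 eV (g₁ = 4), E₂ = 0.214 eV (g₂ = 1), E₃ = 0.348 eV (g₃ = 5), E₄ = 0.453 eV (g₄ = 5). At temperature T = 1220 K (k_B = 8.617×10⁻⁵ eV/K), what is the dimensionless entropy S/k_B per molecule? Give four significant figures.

1.924

k_BT = 8.617×10⁻⁵ × 1220 K = 0.105127 eV.
Eᵢ/kT = 0, 1.47441, 2.03563, 3.31028, 4.30907.
Z = Σ gᵢe^(−Eᵢ/kT) = 1·e^(−0) + 4·e^(−1.47441) + 1·e^(−2.03563) + 5·e^(−3.31028) + 5·e^(−4.30907) = 1.00000 + 0.915655 + 0.130598 + 0.182530 + 0.0672302 = 2.29601.
⟨E⟩ = Σ EᵢPᵢ = 0.114917 eV.
S/k_B = ln Z + ⟨E⟩/kT = ln(2.29601) + 0.114917/0.105127 = 0.831173 + 1.09313 = 1.924.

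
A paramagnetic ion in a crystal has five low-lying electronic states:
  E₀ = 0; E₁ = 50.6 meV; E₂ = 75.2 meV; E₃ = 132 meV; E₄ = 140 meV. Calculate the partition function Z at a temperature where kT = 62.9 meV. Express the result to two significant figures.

Eᵢ/kT = 0, 0.8045, 1.196, 2.099, 2.226.
Z = Σ e^(−Eᵢ/kT) = e^(−0) + e^(−0.8045) + e^(−1.196) + e^(−2.099) + e^(−2.226) = 1.000 + 0.4473 + 0.3024 + 0.1226 + 0.1080 = 1.980.

Z = 2.0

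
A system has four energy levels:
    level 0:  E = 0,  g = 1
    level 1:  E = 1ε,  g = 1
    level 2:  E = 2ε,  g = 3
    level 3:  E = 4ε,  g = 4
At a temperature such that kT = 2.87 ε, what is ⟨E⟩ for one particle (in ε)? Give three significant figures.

Eᵢ/kT = 0, 0.34843, 0.69686, 1.3937.
Z = Σ gᵢe^(−Eᵢ/kT) = 1·e^(−0) + 1·e^(−0.34843) + 3·e^(−0.69686) + 4·e^(−1.3937) = 1.0000 + 0.70580 + 1.4944 + 0.99262 = 4.1928.
⟨E⟩ = Σ Eᵢ gᵢe^(−Eᵢ/kT) / Z = (0·1.0000 + 1·0.70580 + 2·1.4944 + 4·0.99262) / 4.1928 = 1.83 ε.

1.83 ε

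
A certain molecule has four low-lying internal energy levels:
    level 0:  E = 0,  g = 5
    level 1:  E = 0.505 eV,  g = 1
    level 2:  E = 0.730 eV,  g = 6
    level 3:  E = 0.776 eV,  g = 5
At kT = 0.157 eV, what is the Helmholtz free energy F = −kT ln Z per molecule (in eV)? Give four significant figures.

Eᵢ/kT = 0, 3.21656, 4.64968, 4.94268.
Z = Σ gᵢe^(−Eᵢ/kT) = 5·e^(−0) + 1·e^(−3.21656) + 6·e^(−4.64968) + 5·e^(−4.94268) = 5.00000 + 0.0400927 + 0.0573880 + 0.0356772 = 5.13316.
F = −kT ln Z = −0.157 × ln(5.13316) = −0.157 × 1.63572 = -0.2568 eV.

-0.2568 eV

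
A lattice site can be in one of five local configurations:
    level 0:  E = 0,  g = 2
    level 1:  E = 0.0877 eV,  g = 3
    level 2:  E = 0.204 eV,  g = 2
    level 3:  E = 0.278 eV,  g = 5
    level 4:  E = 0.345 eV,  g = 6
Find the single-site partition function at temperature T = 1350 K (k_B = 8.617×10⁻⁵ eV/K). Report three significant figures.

k_BT = 8.617×10⁻⁵ × 1350 K = 0.11633 eV.
Eᵢ/kT = 0, 0.75389, 1.7536, 2.3898, 2.9657.
Z = Σ gᵢe^(−Eᵢ/kT) = 2·e^(−0) + 3·e^(−0.75389) + 2·e^(−1.7536) + 5·e^(−2.3898) + 6·e^(−2.9657) = 2.0000 + 1.4116 + 0.34630 + 0.45824 + 0.30915 = 4.5253.

Z = 4.53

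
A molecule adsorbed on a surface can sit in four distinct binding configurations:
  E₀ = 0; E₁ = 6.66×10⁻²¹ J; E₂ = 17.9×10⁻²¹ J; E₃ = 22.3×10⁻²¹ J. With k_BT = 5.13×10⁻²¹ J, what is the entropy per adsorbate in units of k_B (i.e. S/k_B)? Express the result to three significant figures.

0.668

Eᵢ/kT = 0, 1.2982, 3.4893, 4.3470.
Z = Σ e^(−Eᵢ/kT) = e^(−0) + e^(−1.2982) + e^(−3.4893) + e^(−4.3470) = 1.0000 + 0.27302 + 0.030522 + 0.012946 = 1.3165.
⟨E⟩ = Σ EᵢPᵢ = 2.0155 ×10⁻²¹ J.
S/k_B = ln Z + ⟨E⟩/kT = ln(1.3165) + 2.0155/5.13 = 0.27498 + 0.39288 = 0.668.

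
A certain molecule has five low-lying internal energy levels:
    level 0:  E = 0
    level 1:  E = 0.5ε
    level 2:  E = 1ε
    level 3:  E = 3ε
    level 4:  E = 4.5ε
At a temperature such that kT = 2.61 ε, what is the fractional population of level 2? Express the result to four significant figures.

0.2270

Eᵢ/kT = 0, 0.191571, 0.383142, 1.14943, 1.72414.
Z = Σ e^(−Eᵢ/kT) = e^(−0) + e^(−0.191571) + e^(−0.383142) + e^(−1.14943) + e^(−1.72414) = 1.00000 + 0.825661 + 0.681716 + 0.316817 + 0.178326 = 3.00252.
P₂ = e^(−E₂/kT) / Z = 0.681716/3.00252 = 0.2270.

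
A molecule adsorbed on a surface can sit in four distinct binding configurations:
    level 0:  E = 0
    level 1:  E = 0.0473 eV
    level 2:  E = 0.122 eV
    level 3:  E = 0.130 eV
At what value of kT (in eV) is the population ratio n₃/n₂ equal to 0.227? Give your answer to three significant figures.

n₃/n₂ = exp[−(E₃−E₂)/kT] = 0.227.
⇒ (E₃−E₂)/kT = ln(1/0.227) = ln(4.4053) = 1.4828.
kT = 0.008 eV / 1.4828 = 0.00540 eV.

0.00540 eV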